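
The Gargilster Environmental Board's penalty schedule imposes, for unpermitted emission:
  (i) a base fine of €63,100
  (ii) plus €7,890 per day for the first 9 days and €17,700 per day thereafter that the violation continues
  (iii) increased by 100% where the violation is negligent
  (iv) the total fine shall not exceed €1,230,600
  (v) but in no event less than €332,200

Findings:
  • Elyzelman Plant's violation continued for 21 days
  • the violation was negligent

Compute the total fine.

First 9 days: 9 × €7,890 = €71,010
Remaining days: (21 − 9) × €17,700 = €212,400
Per-day component: €71,010 + €212,400 = €283,410
Base plus per-day: €63,100 + €283,410 = €346,510
Enhancement: 100% of €346,510 = €346,510
Enhanced fine: €346,510 + €346,510 = €693,020
Cap at €1,230,600: €693,020 is within the cap, no reduction.
Minimum €332,200: €693,020 meets the minimum, no increase.

€693,020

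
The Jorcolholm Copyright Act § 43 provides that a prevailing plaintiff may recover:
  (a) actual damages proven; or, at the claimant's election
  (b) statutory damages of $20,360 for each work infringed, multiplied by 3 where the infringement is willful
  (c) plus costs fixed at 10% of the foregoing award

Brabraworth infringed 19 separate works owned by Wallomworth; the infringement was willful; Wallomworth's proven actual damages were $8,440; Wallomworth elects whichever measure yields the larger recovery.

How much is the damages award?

$1,276,572

Statutory damages: 19 × $20,360 = $386,840
Trebled: 3 × $386,840 = $1,160,520
Greater of actual damages ($8,440) or enhanced statutory damages ($1,160,520): $1,160,520
Costs: 10% of $1,160,520 = $116,052
Award plus costs: $1,160,520 + $116,052 = $1,276,572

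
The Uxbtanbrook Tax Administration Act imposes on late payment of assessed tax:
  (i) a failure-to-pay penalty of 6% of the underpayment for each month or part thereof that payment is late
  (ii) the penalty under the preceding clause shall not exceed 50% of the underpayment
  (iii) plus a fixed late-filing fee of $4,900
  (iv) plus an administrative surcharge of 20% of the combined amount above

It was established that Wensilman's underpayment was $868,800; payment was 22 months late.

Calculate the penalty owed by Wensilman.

Accrued rate: 6% × 22 = 132%, capped at 50% → 50%
Failure-to-pay penalty: 50% of $868,800 = $434,400
Penalty before surcharge: $434,400 + $4,900 = $439,300
Administrative surcharge: 20% of $439,300 = $87,860
Total penalty: $439,300 + $87,860 = $527,160

$527,160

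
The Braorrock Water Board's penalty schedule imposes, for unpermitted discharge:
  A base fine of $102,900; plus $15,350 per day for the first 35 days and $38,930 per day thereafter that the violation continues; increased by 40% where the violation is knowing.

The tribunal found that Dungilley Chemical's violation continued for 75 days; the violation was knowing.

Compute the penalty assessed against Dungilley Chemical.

First 35 days: 35 × $15,350 = $537,250
Remaining days: (75 − 35) × $38,930 = $1,557,200
Per-day component: $537,250 + $1,557,200 = $2,094,450
Base plus per-day: $102,900 + $2,094,450 = $2,197,350
Enhancement: 40% of $2,197,350 = $878,940
Enhanced fine: $2,197,350 + $878,940 = $3,076,290

$3,076,290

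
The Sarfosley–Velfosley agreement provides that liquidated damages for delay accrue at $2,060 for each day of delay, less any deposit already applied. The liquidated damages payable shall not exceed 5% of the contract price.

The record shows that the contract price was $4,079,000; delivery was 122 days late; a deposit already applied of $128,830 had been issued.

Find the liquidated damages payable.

$122,490

Per-day damages: 122 × $2,060 = $251,320
Less deposit already applied: $251,320 − $128,830 = $122,490
Cap: 5% of $4,079,000 = $203,950
Cap at $203,950: $122,490 is within the cap, no reduction.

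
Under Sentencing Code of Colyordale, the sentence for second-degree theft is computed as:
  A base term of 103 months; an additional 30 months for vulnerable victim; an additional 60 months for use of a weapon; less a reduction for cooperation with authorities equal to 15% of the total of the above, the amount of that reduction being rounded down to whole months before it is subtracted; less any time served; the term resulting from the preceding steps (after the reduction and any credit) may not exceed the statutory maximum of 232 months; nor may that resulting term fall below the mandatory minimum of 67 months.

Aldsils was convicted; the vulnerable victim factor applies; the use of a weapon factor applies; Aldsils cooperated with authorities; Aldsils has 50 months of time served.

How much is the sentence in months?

Vulnerable victim enhancement: +30 months
Use of a weapon enhancement: +60 months
Adjusted term: 103 months + 30 months + 60 months = 193 months
Cooperation with authorities reduction: 15% of 193 months = 28 months (rounded down)
After reduction: 193 − 28 = 165 months
Less time served: 165 months − 50 months = 115 months
Cap at 232 months: 115 months is within the cap, no reduction.
Minimum 67 months: 115 months meets the minimum, no increase.

Sentence: 115 months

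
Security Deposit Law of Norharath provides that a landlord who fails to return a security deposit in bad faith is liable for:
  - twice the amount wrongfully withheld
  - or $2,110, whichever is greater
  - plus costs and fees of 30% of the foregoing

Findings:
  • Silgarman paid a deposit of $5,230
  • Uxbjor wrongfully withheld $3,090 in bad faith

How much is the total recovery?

Doubled: 2 × $3,090 = $6,180
Minimum $2,110: $6,180 meets the minimum, no increase.
Costs and fees: 30% of $6,180 = $1,854
Total recovery: $6,180 + $1,854 = $8,034

$8,034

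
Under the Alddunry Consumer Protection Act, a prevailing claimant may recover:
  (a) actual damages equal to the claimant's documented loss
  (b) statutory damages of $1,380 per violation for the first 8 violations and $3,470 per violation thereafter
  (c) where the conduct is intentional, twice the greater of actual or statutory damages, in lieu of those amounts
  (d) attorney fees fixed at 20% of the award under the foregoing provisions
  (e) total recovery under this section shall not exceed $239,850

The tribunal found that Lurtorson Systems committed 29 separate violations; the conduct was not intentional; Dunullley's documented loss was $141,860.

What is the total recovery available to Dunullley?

First 8 violations: 8 × $1,380 = $11,040
Remaining violations: (29 − 8) × $3,470 = $72,870
Statutory damages: $11,040 + $72,870 = $83,910
Conduct not intentional: the in-lieu enhancement does not apply.
Actual plus statutory damages: $141,860 + $83,910 = $225,770
Attorney fees: 20% of $225,770 = $45,154
Total before cap: $225,770 + $45,154 = $270,924
Cap at $239,850: $270,924 exceeds the cap → $239,850

$239,850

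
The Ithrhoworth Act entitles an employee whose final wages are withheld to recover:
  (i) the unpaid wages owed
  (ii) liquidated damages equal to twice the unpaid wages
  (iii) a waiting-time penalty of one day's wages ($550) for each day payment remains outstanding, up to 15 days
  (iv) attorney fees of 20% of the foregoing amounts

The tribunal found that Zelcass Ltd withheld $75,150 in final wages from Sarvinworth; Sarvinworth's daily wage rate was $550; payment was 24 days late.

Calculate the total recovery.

Doubled: 2 × $75,150 = $150,300
Penalty days: min(24, 15) = 15
Waiting-time penalty: 15 × $550 = $8,250
Subtotal: $75,150 + $150,300 + $8,250 = $233,700
Attorney fees: 20% of $233,700 = $46,740
Total award: $233,700 + $46,740 = $280,440

Total award: $280,440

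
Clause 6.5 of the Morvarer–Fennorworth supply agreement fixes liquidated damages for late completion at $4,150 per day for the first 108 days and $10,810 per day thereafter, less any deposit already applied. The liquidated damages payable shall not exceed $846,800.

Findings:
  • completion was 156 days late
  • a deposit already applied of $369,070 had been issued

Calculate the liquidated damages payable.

First 108 days: 108 × $4,150 = $448,200
Remaining days: (156 − 108) × $10,810 = $518,880
Accrued per-day damages: $448,200 + $518,880 = $967,080
Less deposit already applied: $967,080 − $369,070 = $598,010
Cap at $846,800: $598,010 is within the cap, no reduction.

$598,010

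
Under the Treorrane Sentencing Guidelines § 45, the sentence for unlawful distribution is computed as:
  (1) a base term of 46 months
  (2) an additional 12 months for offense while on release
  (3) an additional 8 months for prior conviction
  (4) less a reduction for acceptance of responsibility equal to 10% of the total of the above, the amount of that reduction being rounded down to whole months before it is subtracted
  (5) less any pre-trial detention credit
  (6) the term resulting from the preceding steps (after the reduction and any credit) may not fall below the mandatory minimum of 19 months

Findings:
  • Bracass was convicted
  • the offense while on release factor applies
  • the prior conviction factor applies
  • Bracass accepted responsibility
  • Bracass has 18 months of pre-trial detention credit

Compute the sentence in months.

Offense while on release enhancement: +12 months
Prior conviction enhancement: +8 months
Adjusted term: 46 months + 12 months + 8 months = 66 months
Acceptance of responsibility reduction: 10% of 66 months = 6 months (rounded down)
After reduction: 66 − 6 = 60 months
Less pre-trial detention credit: 60 months − 18 months = 42 months
Minimum 19 months: 42 months meets the minimum, no increase.

Sentence: 42 months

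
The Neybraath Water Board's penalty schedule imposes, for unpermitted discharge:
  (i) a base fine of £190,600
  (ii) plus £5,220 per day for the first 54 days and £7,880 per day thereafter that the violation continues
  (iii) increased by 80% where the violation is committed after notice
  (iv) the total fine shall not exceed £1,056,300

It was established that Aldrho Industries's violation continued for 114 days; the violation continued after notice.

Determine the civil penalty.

First 54 days: 54 × £5,220 = £281,880
Remaining days: (114 − 54) × £7,880 = £472,800
Per-day component: £281,880 + £472,800 = £754,680
Base plus per-day: £190,600 + £754,680 = £945,280
Enhancement: 80% of £945,280 = £756,224
Enhanced fine: £945,280 + £756,224 = £1,701,504
Cap at £1,056,300: £1,701,504 exceeds the cap → £1,056,300

£1,056,300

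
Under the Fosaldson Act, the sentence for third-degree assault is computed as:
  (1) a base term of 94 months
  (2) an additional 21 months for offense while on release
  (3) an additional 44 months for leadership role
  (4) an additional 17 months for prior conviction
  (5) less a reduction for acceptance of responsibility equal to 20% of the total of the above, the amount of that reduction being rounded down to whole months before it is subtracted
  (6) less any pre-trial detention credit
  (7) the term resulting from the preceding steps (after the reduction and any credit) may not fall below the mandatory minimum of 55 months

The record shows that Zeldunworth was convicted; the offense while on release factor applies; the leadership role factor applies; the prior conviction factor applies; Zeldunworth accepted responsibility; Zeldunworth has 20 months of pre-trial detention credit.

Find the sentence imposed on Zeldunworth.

Offense while on release enhancement: +21 months
Leadership role enhancement: +44 months
Prior conviction enhancement: +17 months
Adjusted term: 94 months + 21 months + 44 months + 17 months = 176 months
Acceptance of responsibility reduction: 20% of 176 months = 35 months (rounded down)
After reduction: 176 − 35 = 141 months
Less pre-trial detention credit: 141 months − 20 months = 121 months
Minimum 55 months: 121 months meets the minimum, no increase.

Sentence: 121 months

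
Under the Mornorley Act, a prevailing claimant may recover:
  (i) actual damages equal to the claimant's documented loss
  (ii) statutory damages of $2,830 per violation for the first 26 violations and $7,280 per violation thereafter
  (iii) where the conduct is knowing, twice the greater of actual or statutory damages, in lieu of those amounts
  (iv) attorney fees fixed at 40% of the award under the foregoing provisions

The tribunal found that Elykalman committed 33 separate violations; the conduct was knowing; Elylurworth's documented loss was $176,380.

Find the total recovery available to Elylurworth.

$493,864

First 26 violations: 26 × $2,830 = $73,580
Remaining violations: (33 − 26) × $7,280 = $50,960
Statutory damages: $73,580 + $50,960 = $124,540
Greater of actual damages ($176,380) or statutory damages ($124,540): $176,380
Doubled: 2 × $176,380 = $352,760
Attorney fees: 40% of $352,760 = $141,104
Total recovery: $352,760 + $141,104 = $493,864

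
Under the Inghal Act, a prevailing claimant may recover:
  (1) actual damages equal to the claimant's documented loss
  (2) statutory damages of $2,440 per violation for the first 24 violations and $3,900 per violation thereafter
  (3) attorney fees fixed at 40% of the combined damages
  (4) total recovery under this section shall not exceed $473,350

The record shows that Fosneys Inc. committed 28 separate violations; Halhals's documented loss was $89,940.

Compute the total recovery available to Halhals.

First 24 violations: 24 × $2,440 = $58,560
Remaining violations: (28 − 24) × $3,900 = $15,600
Statutory damages: $58,560 + $15,600 = $74,160
Combined damages: $89,940 + $74,160 = $164,100
Attorney fees: 40% of $164,100 = $65,640
Total before cap: $164,100 + $65,640 = $229,740
Cap at $473,350: $229,740 is within the cap, no reduction.

$229,740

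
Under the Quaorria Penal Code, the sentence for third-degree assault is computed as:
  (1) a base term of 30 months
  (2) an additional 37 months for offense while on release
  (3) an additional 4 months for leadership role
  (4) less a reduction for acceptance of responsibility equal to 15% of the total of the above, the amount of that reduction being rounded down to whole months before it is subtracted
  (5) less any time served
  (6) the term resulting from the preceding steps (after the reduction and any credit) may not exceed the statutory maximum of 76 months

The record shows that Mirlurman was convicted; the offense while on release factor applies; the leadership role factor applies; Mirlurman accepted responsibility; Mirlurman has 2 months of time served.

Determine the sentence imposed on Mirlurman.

59 months

Offense while on release enhancement: +37 months
Leadership role enhancement: +4 months
Adjusted term: 30 months + 37 months + 4 months = 71 months
Acceptance of responsibility reduction: 15% of 71 months = 10 months (rounded down)
After reduction: 71 − 10 = 61 months
Less time served: 61 months − 2 months = 59 months
Cap at 76 months: 59 months is within the cap, no reduction.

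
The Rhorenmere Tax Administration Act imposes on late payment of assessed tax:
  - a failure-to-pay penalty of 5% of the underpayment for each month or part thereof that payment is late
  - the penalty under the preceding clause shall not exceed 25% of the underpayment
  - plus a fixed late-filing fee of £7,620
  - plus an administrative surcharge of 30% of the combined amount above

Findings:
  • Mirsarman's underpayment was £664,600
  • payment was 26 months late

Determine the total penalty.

Accrued rate: 5% × 26 = 130%, capped at 25% → 25%
Failure-to-pay penalty: 25% of £664,600 = £166,150
Penalty before surcharge: £166,150 + £7,620 = £173,770
Administrative surcharge: 30% of £173,770 = £52,131
Total penalty: £173,770 + £52,131 = £225,901

Penalty: £225,901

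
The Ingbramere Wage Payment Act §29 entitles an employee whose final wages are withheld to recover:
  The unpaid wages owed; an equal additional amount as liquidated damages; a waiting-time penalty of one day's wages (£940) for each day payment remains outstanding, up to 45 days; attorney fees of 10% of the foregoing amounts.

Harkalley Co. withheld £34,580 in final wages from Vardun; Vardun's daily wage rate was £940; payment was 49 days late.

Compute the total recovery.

Liquidated damages (equal amount): £34,580
Penalty days: min(49, 45) = 45
Waiting-time penalty: 45 × £940 = £42,300
Subtotal: £34,580 + £34,580 + £42,300 = £111,460
Attorney fees: 10% of £111,460 = £11,146
Total award: £111,460 + £11,146 = £122,606

£122,606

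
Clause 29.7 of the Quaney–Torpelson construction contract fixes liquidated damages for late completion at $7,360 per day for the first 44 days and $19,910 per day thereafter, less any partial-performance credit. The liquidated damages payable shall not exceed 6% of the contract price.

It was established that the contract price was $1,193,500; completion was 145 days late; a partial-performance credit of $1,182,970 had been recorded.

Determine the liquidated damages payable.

Liquidated damages: $71,610

First 44 days: 44 × $7,360 = $323,840
Remaining days: (145 − 44) × $19,910 = $2,010,910
Accrued per-day damages: $323,840 + $2,010,910 = $2,334,750
Less partial-performance credit: $2,334,750 − $1,182,970 = $1,151,780
Cap: 6% of $1,193,500 = $71,610
Cap at $71,610: $1,151,780 exceeds the cap → $71,610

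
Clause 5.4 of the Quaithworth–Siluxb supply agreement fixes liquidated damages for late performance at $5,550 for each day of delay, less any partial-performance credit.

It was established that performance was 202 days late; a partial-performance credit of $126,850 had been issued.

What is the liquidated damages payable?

Per-day damages: 202 × $5,550 = $1,121,100
Less partial-performance credit: $1,121,100 − $126,850 = $994,250

Liquidated damages: $994,250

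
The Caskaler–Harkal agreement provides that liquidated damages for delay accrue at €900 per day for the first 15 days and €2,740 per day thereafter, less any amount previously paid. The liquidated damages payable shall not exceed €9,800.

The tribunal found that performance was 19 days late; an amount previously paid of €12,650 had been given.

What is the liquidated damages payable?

First 15 days: 15 × €900 = €13,500
Remaining days: (19 − 15) × €2,740 = €10,960
Accrued per-day damages: €13,500 + €10,960 = €24,460
Less amount previously paid: €24,460 − €12,650 = €11,810
Cap at €9,800: €11,810 exceeds the cap → €9,800

€9,800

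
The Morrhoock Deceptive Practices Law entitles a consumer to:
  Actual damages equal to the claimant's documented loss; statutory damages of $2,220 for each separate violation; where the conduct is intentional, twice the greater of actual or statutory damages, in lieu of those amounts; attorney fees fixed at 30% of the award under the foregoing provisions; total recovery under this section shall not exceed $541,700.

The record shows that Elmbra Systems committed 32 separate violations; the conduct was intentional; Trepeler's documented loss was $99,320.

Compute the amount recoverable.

$258,232

Statutory damages: 32 × $2,220 = $71,040
Greater of actual damages ($99,320) or statutory damages ($71,040): $99,320
Doubled: 2 × $99,320 = $198,640
Attorney fees: 30% of $198,640 = $59,592
Total before cap: $198,640 + $59,592 = $258,232
Cap at $541,700: $258,232 is within the cap, no reduction.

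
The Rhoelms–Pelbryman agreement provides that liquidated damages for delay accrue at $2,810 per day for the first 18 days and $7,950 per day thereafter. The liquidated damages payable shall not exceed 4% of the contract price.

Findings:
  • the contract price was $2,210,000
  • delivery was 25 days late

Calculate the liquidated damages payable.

First 18 days: 18 × $2,810 = $50,580
Remaining days: (25 − 18) × $7,950 = $55,650
Accrued per-day damages: $50,580 + $55,650 = $106,230
Cap: 4% of $2,210,000 = $88,400
Cap at $88,400: $106,230 exceeds the cap → $88,400

Liquidated damages: $88,400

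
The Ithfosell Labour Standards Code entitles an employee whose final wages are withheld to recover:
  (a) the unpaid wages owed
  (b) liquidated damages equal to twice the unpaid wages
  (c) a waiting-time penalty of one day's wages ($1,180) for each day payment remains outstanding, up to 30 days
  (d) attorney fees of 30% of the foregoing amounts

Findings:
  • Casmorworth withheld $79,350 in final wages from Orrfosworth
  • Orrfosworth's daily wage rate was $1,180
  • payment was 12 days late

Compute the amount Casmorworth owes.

$327,873

Doubled: 2 × $79,350 = $158,700
Penalty days: min(12, 30) = 12
Waiting-time penalty: 12 × $1,180 = $14,160
Subtotal: $79,350 + $158,700 + $14,160 = $252,210
Attorney fees: 30% of $252,210 = $75,663
Total award: $252,210 + $75,663 = $327,873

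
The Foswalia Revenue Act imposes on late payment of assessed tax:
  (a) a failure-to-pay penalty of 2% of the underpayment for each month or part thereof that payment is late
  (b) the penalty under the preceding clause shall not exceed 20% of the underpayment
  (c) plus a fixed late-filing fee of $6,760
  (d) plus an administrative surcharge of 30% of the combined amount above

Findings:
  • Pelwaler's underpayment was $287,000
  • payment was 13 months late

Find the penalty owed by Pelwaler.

$83,408

Accrued rate: 2% × 13 = 26%, capped at 20% → 20%
Failure-to-pay penalty: 20% of $287,000 = $57,400
Penalty before surcharge: $57,400 + $6,760 = $64,160
Administrative surcharge: 30% of $64,160 = $19,248
Total penalty: $64,160 + $19,248 = $83,408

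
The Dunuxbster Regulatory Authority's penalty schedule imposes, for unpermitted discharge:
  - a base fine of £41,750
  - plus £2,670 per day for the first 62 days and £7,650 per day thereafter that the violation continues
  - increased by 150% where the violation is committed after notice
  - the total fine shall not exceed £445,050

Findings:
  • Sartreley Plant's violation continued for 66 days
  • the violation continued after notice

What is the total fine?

£445,050

First 62 days: 62 × £2,670 = £165,540
Remaining days: (66 − 62) × £7,650 = £30,600
Per-day component: £165,540 + £30,600 = £196,140
Base plus per-day: £41,750 + £196,140 = £237,890
Enhancement: 150% of £237,890 = £356,835
Enhanced fine: £237,890 + £356,835 = £594,725
Cap at £445,050: £594,725 exceeds the cap → £445,050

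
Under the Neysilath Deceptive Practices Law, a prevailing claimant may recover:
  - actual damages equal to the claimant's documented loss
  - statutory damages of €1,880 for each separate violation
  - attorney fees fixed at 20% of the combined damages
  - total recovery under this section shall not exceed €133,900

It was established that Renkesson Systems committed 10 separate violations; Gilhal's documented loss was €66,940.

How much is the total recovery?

Total recovery: €102,888

Statutory damages: 10 × €1,880 = €18,800
Combined damages: €66,940 + €18,800 = €85,740
Attorney fees: 20% of €85,740 = €17,148
Total before cap: €85,740 + €17,148 = €102,888
Cap at €133,900: €102,888 is within the cap, no reduction.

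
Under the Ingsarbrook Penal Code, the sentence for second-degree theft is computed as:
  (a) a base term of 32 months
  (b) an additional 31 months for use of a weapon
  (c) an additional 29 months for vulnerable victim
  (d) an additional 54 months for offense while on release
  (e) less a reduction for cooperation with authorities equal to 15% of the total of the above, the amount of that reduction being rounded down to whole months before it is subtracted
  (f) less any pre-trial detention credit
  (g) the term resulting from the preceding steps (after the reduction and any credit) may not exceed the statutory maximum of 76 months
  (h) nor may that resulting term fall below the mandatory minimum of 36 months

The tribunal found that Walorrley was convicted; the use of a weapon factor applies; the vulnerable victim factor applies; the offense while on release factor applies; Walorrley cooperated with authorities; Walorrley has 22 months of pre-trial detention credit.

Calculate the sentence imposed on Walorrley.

76 months

Use of a weapon enhancement: +31 months
Vulnerable victim enhancement: +29 months
Offense while on release enhancement: +54 months
Adjusted term: 32 months + 31 months + 29 months + 54 months = 146 months
Cooperation with authorities reduction: 15% of 146 months = 21 months (rounded down)
After reduction: 146 − 21 = 125 months
Less pre-trial detention credit: 125 months − 22 months = 103 months
Cap at 76 months: 103 months exceeds the cap → 76 months
Minimum 36 months: 76 months meets the minimum, no increase.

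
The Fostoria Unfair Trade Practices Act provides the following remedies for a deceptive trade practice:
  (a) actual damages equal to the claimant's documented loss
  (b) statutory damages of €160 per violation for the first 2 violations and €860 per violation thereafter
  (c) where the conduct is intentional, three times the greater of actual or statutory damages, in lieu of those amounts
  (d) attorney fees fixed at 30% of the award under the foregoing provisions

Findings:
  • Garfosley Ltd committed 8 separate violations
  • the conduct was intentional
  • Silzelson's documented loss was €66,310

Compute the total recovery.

First 2 violations: 2 × €160 = €320
Remaining violations: (8 − 2) × €860 = €5,160
Statutory damages: €320 + €5,160 = €5,480
Greater of actual damages (€66,310) or statutory damages (€5,480): €66,310
Trebled: 3 × €66,310 = €198,930
Attorney fees: 30% of €198,930 = €59,679
Total recovery: €198,930 + €59,679 = €258,609

€258,609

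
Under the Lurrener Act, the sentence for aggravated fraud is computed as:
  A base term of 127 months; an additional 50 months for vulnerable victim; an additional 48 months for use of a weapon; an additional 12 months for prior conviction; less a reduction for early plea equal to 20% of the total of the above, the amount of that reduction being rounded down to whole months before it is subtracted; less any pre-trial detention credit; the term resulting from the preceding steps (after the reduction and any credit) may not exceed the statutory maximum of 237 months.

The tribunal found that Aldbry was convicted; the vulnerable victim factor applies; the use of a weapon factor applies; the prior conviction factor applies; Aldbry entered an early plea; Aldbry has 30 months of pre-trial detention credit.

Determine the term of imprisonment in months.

Vulnerable victim enhancement: +50 months
Use of a weapon enhancement: +48 months
Prior conviction enhancement: +12 months
Adjusted term: 127 months + 50 months + 48 months + 12 months = 237 months
Early plea reduction: 20% of 237 months = 47 months (rounded down)
After reduction: 237 − 47 = 190 months
Less pre-trial detention credit: 190 months − 30 months = 160 months
Cap at 237 months: 160 months is within the cap, no reduction.

160 months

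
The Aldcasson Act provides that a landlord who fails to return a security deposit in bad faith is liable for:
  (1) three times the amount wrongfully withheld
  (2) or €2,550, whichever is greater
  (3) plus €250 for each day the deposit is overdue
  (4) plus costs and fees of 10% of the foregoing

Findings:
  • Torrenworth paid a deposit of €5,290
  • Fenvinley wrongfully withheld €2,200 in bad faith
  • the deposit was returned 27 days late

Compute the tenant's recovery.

Trebled: 3 × €2,200 = €6,600
Minimum €2,550: €6,600 meets the minimum, no increase.
Late-return penalty: 27 × €250 = €6,750
Damages plus late penalty: €6,600 + €6,750 = €13,350
Costs and fees: 10% of €13,350 = €1,335
Total recovery: €13,350 + €1,335 = €14,685

€14,685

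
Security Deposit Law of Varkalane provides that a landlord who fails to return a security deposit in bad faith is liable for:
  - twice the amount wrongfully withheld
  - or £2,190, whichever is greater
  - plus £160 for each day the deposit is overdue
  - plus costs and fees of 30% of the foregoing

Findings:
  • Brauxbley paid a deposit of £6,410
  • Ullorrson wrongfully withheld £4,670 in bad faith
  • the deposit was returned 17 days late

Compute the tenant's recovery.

£15,678

Doubled: 2 × £4,670 = £9,340
Minimum £2,190: £9,340 meets the minimum, no increase.
Late-return penalty: 17 × £160 = £2,720
Damages plus late penalty: £9,340 + £2,720 = £12,060
Costs and fees: 30% of £12,060 = £3,618
Total recovery: £12,060 + £3,618 = £15,678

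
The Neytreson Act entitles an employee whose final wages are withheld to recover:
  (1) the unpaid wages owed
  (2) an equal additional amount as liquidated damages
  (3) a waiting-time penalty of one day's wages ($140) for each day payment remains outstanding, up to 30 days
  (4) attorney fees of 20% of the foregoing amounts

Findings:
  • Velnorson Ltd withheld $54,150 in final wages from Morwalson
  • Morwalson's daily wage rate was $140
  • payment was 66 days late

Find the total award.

Total award: $135,000

Liquidated damages (equal amount): $54,150
Penalty days: min(66, 30) = 30
Waiting-time penalty: 30 × $140 = $4,200
Subtotal: $54,150 + $54,150 + $4,200 = $112,500
Attorney fees: 20% of $112,500 = $22,500
Total award: $112,500 + $22,500 = $135,000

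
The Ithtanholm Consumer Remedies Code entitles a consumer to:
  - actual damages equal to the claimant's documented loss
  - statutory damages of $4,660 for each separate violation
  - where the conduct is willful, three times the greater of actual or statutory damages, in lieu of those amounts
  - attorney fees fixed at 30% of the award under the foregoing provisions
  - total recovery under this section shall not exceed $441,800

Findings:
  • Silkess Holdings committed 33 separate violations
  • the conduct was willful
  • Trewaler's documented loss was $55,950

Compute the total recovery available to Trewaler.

Statutory damages: 33 × $4,660 = $153,780
Greater of actual damages ($55,950) or statutory damages ($153,780): $153,780
Trebled: 3 × $153,780 = $461,340
Attorney fees: 30% of $461,340 = $138,402
Total before cap: $461,340 + $138,402 = $599,742
Cap at $441,800: $599,742 exceeds the cap → $441,800

$441,800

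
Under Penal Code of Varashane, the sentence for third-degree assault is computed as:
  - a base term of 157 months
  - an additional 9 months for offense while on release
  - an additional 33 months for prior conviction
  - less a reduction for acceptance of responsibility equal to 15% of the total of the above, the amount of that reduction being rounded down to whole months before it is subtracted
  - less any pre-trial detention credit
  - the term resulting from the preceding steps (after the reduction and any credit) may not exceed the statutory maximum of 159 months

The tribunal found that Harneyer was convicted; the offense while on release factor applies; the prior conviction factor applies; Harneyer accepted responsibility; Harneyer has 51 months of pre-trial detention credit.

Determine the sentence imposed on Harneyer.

119 months

Offense while on release enhancement: +9 months
Prior conviction enhancement: +33 months
Adjusted term: 157 months + 9 months + 33 months = 199 months
Acceptance of responsibility reduction: 15% of 199 months = 29 months (rounded down)
After reduction: 199 − 29 = 170 months
Less pre-trial detention credit: 170 months − 51 months = 119 months
Cap at 159 months: 119 months is within the cap, no reduction.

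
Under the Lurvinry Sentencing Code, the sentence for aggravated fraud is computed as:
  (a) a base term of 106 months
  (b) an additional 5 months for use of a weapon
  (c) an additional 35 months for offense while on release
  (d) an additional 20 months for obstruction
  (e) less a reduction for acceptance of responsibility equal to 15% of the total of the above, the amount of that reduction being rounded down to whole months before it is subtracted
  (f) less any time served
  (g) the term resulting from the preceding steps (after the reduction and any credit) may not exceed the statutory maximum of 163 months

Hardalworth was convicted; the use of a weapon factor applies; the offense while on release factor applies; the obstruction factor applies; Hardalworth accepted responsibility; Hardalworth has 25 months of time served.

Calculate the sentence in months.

Sentence: 117 months

Use of a weapon enhancement: +5 months
Offense while on release enhancement: +35 months
Obstruction enhancement: +20 months
Adjusted term: 106 months + 5 months + 35 months + 20 months = 166 months
Acceptance of responsibility reduction: 15% of 166 months = 24 months (rounded down)
After reduction: 166 − 24 = 142 months
Less time served: 142 months − 25 months = 117 months
Cap at 163 months: 117 months is within the cap, no reduction.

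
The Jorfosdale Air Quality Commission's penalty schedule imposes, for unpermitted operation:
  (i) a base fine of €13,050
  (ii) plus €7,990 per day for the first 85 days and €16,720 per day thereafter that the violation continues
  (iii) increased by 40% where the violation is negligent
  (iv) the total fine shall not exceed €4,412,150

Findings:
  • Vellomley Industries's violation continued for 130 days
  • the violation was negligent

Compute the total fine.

€2,022,440

First 85 days: 85 × €7,990 = €679,150
Remaining days: (130 − 85) × €16,720 = €752,400
Per-day component: €679,150 + €752,400 = €1,431,550
Base plus per-day: €13,050 + €1,431,550 = €1,444,600
Enhancement: 40% of €1,444,600 = €577,840
Enhanced fine: €1,444,600 + €577,840 = €2,022,440
Cap at €4,412,150: €2,022,440 is within the cap, no reduction.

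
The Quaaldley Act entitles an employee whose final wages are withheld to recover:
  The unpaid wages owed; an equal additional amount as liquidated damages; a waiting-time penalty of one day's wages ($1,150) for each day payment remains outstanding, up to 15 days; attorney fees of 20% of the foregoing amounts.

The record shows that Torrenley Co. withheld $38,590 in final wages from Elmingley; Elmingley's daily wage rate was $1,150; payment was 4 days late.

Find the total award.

Liquidated damages (equal amount): $38,590
Penalty days: min(4, 15) = 4
Waiting-time penalty: 4 × $1,150 = $4,600
Subtotal: $38,590 + $38,590 + $4,600 = $81,780
Attorney fees: 20% of $81,780 = $16,356
Total award: $81,780 + $16,356 = $98,136

Total award: $98,136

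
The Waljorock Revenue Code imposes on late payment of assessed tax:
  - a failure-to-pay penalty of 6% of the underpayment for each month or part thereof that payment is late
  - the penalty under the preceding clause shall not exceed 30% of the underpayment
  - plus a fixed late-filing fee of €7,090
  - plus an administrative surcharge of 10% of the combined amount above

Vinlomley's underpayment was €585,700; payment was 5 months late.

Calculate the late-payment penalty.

€201,080

Accrued rate: 6% × 5 = 30%, capped at 30% → 30%
Failure-to-pay penalty: 30% of €585,700 = €175,710
Penalty before surcharge: €175,710 + €7,090 = €182,800
Administrative surcharge: 10% of €182,800 = €18,280
Total penalty: €182,800 + €18,280 = €201,080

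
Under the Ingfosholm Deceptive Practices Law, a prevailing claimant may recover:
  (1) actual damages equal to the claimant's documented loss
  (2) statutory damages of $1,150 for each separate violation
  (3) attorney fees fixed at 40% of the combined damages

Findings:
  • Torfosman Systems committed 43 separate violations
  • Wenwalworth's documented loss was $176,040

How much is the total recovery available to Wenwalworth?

$315,686

Statutory damages: 43 × $1,150 = $49,450
Combined damages: $176,040 + $49,450 = $225,490
Attorney fees: 40% of $225,490 = $90,196
Total recovery: $225,490 + $90,196 = $315,686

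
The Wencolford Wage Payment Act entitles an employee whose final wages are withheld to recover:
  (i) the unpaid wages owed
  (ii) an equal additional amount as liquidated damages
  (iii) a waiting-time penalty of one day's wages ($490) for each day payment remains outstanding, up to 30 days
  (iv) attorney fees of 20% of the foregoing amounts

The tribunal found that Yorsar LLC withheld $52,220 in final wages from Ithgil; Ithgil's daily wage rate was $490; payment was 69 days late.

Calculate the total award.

$142,968

Liquidated damages (equal amount): $52,220
Penalty days: min(69, 30) = 30
Waiting-time penalty: 30 × $490 = $14,700
Subtotal: $52,220 + $52,220 + $14,700 = $119,140
Attorney fees: 20% of $119,140 = $23,828
Total award: $119,140 + $23,828 = $142,968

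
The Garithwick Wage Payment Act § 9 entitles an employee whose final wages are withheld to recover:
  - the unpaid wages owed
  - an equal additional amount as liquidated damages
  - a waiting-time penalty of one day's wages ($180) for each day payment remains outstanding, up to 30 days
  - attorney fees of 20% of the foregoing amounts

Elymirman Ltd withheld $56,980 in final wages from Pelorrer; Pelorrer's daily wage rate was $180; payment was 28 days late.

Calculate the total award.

Liquidated damages (equal amount): $56,980
Penalty days: min(28, 30) = 28
Waiting-time penalty: 28 × $180 = $5,040
Subtotal: $56,980 + $56,980 + $5,040 = $119,000
Attorney fees: 20% of $119,000 = $23,800
Total award: $119,000 + $23,800 = $142,800

$142,800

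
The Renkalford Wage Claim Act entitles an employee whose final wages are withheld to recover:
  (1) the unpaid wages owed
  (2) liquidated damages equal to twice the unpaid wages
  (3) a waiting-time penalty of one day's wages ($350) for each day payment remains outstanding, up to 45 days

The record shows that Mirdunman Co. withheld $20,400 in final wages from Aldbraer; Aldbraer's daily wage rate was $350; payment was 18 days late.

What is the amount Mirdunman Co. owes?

$67,500

Doubled: 2 × $20,400 = $40,800
Penalty days: min(18, 45) = 18
Waiting-time penalty: 18 × $350 = $6,300
Total award: $20,400 + $40,800 + $6,300 = $67,500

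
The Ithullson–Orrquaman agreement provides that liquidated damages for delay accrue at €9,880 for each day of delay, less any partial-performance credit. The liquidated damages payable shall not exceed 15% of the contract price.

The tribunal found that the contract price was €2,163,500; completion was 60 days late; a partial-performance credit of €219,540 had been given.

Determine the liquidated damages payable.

Per-day damages: 60 × €9,880 = €592,800
Less partial-performance credit: €592,800 − €219,540 = €373,260
Cap: 15% of €2,163,500 = €324,525
Cap at €324,525: €373,260 exceeds the cap → €324,525

€324,525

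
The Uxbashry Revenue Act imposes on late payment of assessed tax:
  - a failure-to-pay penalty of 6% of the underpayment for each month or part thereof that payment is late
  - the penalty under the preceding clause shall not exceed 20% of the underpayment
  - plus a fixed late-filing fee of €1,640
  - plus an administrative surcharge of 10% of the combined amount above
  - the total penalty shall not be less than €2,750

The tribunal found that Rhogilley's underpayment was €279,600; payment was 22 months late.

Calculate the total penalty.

€63,316

Accrued rate: 6% × 22 = 132%, capped at 20% → 20%
Failure-to-pay penalty: 20% of €279,600 = €55,920
Penalty before surcharge: €55,920 + €1,640 = €57,560
Administrative surcharge: 10% of €57,560 = €5,756
Total penalty: €57,560 + €5,756 = €63,316
Minimum €2,750: €63,316 meets the minimum, no increase.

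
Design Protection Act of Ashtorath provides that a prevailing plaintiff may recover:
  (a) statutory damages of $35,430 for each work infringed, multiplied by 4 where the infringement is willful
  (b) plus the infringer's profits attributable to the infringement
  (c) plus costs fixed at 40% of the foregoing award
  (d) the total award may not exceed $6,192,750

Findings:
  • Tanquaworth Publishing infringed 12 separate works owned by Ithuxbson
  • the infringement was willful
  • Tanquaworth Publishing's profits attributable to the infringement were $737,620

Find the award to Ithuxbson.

Statutory damages: 12 × $35,430 = $425,160
Multiplied by 4: 4 × $425,160 = $1,700,640
Combined award: $1,700,640 + $737,620 = $2,438,260
Costs: 40% of $2,438,260 = $975,304
Award plus costs: $2,438,260 + $975,304 = $3,413,564
Cap at $6,192,750: $3,413,564 is within the cap, no reduction.

$3,413,564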